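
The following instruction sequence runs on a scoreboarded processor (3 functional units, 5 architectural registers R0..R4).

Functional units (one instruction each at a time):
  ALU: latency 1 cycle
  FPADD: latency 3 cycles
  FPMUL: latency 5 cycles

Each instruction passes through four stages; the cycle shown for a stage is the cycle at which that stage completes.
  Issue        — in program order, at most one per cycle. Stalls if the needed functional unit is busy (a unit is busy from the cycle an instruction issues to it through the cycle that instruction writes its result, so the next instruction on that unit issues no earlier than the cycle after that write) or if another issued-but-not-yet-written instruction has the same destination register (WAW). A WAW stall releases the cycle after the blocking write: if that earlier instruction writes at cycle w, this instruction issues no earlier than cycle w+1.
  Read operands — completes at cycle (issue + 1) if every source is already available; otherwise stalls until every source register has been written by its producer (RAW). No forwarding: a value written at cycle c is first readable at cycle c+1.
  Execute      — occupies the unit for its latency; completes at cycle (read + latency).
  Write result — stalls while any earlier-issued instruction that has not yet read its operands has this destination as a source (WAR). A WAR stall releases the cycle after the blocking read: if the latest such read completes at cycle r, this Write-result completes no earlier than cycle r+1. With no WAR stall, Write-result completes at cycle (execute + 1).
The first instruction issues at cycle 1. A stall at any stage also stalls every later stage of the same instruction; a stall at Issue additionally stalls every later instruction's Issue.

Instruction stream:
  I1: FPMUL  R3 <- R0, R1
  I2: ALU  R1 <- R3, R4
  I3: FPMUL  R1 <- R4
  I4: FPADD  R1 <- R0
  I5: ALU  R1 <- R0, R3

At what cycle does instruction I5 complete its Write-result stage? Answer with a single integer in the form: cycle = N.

cycle = 29

[1] I1 issues→FPMUL
[2] I1 reads; I2 issues→ALU
[7] I1 exec-done
[8] I1 writes R3
[9] I2 reads
[10] I2 exec-done
[11] I2 writes R1
[12] I3 issues→FPMUL
[13] I3 reads
[18] I3 exec-done
[19] I3 writes R1
[20] I4 issues→FPADD
[21] I4 reads
[24] I4 exec-done
[25] I4 writes R1
[26] I5 issues→ALU
[27] I5 reads
[28] I5 exec-done
[29] I5 writes R1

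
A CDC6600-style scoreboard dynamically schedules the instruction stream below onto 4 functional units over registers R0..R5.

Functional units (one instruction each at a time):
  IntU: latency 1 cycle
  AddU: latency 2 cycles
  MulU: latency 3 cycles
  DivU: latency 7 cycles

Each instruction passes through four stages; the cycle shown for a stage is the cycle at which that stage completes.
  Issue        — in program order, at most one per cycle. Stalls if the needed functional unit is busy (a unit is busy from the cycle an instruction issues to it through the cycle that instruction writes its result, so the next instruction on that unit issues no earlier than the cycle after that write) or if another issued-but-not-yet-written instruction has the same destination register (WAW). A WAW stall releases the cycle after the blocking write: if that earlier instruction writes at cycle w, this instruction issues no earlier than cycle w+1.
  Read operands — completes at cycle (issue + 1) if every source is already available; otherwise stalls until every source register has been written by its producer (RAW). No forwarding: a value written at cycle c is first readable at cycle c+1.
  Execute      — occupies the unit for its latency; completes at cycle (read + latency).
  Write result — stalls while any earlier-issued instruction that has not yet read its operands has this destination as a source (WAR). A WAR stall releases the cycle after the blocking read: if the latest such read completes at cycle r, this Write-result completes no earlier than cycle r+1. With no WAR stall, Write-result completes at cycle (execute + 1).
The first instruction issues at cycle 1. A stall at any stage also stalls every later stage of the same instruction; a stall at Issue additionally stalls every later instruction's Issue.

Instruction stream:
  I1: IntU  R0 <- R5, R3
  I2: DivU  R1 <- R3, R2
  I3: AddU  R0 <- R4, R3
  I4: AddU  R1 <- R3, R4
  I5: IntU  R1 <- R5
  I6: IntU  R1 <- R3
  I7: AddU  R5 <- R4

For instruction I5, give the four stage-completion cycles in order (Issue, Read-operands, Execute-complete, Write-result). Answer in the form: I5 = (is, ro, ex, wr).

c1: issue I1 (IntU)
c2: I1 read-ops · issue I2 (DivU)
c3: I1 finished on IntU · I2 read-ops
c4: I1→R0
c5: issue I3 (AddU)
c6: I3 read-ops
c8: I3 finished on AddU
c9: I3→R0
c10: I2 finished on DivU
c11: I2→R1
c12: issue I4 (AddU)
c13: I4 read-ops
c15: I4 finished on AddU
c16: I4→R1
c17: issue I5 (IntU)
c18: I5 read-ops
c19: I5 finished on IntU
c20: I5→R1
c21: issue I6 (IntU)
c22: I6 read-ops · issue I7 (AddU)
c23: I6 finished on IntU · I7 read-ops
c24: I6→R1
c25: I7 finished on AddU
c26: I7→R5

I5 = (17, 18, 19, 20)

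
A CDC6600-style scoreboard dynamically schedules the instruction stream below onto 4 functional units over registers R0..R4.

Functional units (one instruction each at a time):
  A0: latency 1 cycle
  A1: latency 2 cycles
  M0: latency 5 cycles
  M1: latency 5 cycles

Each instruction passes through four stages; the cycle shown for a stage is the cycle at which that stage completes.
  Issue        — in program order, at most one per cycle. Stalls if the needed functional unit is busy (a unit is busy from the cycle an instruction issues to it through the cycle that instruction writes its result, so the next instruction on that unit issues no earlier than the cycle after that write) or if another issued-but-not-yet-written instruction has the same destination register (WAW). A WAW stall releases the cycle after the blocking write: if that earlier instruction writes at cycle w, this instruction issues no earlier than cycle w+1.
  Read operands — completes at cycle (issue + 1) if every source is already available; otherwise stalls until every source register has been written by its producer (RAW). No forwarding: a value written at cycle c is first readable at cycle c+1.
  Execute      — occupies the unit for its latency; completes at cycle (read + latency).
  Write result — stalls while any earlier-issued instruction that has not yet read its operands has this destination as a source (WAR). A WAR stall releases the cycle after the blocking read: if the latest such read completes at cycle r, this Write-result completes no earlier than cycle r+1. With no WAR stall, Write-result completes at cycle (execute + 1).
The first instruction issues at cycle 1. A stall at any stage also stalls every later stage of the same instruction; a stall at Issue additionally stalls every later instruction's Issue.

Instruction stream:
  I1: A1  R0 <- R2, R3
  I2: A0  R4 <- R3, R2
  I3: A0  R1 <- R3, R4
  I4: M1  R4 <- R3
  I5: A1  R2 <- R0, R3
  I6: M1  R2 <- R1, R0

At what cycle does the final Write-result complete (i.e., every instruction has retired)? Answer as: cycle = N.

t=1  I1 issues→A1
t=2  I1 reads, I2 issues→A0
t=3  I2 reads
t=4  I1 exec-done, I2 exec-done
t=5  I1 writes R0, I2 writes R4
t=6  I3 issues→A0
t=7  I3 reads, I4 issues→M1
t=8  I3 exec-done, I4 reads, I5 issues→A1
t=9  I3 writes R1, I5 reads
t=11  I5 exec-done
t=12  I5 writes R2
t=13  I4 exec-done
t=14  I4 writes R4
t=15  I6 issues→M1
t=16  I6 reads
t=21  I6 exec-done
t=22  I6 writes R2

cycle = 22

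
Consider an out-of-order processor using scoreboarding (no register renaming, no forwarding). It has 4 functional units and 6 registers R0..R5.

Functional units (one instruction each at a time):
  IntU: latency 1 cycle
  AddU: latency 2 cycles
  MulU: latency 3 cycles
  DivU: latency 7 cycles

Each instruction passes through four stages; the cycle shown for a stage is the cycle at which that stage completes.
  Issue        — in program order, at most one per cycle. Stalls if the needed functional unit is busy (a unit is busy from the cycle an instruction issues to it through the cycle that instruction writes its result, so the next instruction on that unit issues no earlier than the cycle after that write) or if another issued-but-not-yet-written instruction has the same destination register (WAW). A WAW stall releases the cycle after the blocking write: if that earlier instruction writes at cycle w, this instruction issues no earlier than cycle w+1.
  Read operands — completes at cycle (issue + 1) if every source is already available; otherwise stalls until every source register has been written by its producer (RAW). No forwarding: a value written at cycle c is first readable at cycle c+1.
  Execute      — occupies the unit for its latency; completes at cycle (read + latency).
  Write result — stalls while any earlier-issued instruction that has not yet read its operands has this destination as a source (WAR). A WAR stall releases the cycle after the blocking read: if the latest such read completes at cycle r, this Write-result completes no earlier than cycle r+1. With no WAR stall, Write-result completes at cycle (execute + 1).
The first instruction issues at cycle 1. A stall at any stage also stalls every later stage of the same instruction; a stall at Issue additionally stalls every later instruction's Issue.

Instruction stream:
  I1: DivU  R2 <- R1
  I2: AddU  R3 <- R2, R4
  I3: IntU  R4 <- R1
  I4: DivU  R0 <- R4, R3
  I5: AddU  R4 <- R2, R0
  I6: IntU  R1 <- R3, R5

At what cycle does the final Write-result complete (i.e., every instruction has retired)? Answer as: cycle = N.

c1: I1 dispatched to DivU
c2: I1 operands ready; I2 dispatched to AddU
c3: I3 dispatched to IntU
c4: I3 operands ready
c5: I3 complete
c9: I1 complete
c10: R2←I1
c11: I2 operands ready; I4 dispatched to DivU
c12: R4←I3
c13: I2 complete
c14: R3←I2
c15: I4 operands ready; I5 dispatched to AddU
c16: I6 dispatched to IntU
c17: I6 operands ready
c18: I6 complete
c19: R1←I6
c22: I4 complete
c23: R0←I4
c24: I5 operands ready
c26: I5 complete
c27: R4←I5

cycle = 27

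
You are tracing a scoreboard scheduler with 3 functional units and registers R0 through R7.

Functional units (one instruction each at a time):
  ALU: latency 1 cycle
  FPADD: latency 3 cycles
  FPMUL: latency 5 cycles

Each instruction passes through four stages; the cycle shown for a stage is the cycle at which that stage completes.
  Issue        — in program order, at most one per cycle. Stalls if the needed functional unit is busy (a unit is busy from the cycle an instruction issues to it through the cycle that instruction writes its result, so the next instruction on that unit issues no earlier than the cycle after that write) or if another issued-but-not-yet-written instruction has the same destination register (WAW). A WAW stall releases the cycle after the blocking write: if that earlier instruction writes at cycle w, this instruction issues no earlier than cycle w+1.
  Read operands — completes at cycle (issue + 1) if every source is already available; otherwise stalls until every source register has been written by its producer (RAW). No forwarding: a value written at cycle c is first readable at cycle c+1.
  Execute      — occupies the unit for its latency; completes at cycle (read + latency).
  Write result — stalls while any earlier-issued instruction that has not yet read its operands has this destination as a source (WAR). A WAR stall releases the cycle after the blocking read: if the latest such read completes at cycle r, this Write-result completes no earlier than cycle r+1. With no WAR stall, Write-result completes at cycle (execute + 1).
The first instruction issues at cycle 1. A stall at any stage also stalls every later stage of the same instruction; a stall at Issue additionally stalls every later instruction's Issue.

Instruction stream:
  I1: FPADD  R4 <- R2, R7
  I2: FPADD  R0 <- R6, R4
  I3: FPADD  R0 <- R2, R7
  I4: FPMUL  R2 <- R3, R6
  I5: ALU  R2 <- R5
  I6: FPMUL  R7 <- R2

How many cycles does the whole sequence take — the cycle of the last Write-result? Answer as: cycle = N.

cycle = 32

t=1  I1→FPADD
t=2  I1 RO
t=5  I1 EX
t=6  I1 WR R4
t=7  I2→FPADD
t=8  I2 RO
t=11  I2 EX
t=12  I2 WR R0
t=13  I3→FPADD
t=14  I3 RO; I4→FPMUL
t=15  I4 RO
t=17  I3 EX
t=18  I3 WR R0
t=20  I4 EX
t=21  I4 WR R2
t=22  I5→ALU
t=23  I5 RO; I6→FPMUL
t=24  I5 EX
t=25  I5 WR R2
t=26  I6 RO
t=31  I6 EX
t=32  I6 WR R7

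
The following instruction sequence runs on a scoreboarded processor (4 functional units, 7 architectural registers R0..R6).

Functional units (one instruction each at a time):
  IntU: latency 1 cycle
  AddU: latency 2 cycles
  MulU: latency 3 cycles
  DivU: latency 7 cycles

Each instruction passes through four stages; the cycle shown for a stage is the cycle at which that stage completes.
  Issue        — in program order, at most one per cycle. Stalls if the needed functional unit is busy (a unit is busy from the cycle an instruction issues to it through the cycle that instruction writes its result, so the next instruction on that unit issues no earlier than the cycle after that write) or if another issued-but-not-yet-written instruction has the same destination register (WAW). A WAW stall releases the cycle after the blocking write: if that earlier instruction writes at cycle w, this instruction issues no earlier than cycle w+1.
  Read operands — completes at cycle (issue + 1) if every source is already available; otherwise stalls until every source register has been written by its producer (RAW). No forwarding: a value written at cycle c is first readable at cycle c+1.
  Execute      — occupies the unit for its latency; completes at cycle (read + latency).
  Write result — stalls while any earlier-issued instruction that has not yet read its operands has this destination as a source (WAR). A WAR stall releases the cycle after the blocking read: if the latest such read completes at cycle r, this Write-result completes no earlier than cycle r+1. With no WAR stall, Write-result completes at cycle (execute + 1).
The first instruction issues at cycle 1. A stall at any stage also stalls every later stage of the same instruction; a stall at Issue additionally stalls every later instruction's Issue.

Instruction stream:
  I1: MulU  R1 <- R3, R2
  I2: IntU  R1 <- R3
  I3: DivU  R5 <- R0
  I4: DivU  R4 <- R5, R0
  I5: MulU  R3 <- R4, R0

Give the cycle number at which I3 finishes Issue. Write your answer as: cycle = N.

1) issue 1, read 2, done 5, write 6
2) issue 7, read 8, done 9, write 10  <WAW R1: wait I1 write@6>
3) issue 8, read 9, done 16, write 17
4) issue 18, read 19, done 26, write 27  <struct: DivU busy until I3 writes@17>
5) issue 19, read 28, done 31, write 32  <RAW R4: wait I4 write@27>

cycle = 8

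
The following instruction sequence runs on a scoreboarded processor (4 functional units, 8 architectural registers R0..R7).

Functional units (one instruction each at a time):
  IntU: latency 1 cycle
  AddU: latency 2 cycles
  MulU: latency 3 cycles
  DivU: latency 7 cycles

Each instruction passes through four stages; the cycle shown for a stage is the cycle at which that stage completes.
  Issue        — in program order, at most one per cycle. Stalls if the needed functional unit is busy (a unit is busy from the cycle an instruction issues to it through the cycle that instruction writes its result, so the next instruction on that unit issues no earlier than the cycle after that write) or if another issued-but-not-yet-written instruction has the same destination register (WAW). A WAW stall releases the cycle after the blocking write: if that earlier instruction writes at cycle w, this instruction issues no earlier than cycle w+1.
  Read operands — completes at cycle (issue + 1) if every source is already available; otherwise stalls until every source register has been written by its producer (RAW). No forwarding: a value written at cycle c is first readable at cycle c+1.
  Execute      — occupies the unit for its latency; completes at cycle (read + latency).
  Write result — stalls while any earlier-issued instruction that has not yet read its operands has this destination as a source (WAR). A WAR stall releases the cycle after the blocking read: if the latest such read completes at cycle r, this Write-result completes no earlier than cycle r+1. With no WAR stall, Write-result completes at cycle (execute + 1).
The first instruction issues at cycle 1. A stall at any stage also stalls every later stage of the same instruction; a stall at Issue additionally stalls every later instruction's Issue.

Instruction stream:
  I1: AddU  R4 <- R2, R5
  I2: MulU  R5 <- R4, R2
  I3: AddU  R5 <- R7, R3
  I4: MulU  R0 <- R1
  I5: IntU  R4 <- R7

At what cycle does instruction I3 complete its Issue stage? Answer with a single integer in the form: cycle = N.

c1: I1 dispatched to AddU
c2: I1 operands ready | I2 dispatched to MulU
c4: I1 complete
c5: R4←I1
c6: I2 operands ready
c9: I2 complete
c10: R5←I2
c11: I3 dispatched to AddU
c12: I3 operands ready | I4 dispatched to MulU
c13: I4 operands ready | I5 dispatched to IntU
c14: I3 complete | I5 operands ready
c15: R5←I3 | I5 complete
c16: I4 complete | R4←I5
c17: R0←I4

cycle = 11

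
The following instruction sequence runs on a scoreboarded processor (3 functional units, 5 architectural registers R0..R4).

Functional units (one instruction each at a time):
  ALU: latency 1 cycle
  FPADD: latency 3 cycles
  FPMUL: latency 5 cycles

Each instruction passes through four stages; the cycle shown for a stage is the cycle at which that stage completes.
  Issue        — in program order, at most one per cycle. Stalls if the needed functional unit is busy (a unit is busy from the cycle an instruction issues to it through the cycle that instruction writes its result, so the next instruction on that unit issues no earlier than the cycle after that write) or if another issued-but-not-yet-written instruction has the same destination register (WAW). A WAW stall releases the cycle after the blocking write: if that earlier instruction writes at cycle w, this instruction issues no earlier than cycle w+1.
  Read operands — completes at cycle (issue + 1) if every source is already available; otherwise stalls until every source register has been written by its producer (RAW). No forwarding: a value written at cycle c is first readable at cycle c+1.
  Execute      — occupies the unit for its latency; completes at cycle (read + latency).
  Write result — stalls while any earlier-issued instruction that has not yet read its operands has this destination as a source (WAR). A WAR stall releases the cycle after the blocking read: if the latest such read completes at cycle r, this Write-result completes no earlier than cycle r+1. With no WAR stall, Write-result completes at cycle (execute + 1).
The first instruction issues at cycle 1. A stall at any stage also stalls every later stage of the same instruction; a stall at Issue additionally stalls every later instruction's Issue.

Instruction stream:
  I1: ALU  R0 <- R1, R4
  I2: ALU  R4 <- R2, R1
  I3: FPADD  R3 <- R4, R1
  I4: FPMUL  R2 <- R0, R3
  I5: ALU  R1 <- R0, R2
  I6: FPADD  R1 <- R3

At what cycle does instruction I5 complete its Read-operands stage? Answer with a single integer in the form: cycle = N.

cycle = 21

I1  is:1  ro:2  ex:3  wr:4
I2  is:5  ro:6  ex:7  wr:8  — struct: ALU busy until I1 writes@4
I3  is:6  ro:9  ex:12  wr:13  — RAW R4: wait I2 write@8
I4  is:7  ro:14  ex:19  wr:20  — RAW R3: wait I3 write@13
I5  is:9  ro:21  ex:22  wr:23  — struct: ALU busy until I2 writes@8, RAW R2: wait I4 write@20
I6  is:24  ro:25  ex:28  wr:29  — WAW R1: wait I5 write@23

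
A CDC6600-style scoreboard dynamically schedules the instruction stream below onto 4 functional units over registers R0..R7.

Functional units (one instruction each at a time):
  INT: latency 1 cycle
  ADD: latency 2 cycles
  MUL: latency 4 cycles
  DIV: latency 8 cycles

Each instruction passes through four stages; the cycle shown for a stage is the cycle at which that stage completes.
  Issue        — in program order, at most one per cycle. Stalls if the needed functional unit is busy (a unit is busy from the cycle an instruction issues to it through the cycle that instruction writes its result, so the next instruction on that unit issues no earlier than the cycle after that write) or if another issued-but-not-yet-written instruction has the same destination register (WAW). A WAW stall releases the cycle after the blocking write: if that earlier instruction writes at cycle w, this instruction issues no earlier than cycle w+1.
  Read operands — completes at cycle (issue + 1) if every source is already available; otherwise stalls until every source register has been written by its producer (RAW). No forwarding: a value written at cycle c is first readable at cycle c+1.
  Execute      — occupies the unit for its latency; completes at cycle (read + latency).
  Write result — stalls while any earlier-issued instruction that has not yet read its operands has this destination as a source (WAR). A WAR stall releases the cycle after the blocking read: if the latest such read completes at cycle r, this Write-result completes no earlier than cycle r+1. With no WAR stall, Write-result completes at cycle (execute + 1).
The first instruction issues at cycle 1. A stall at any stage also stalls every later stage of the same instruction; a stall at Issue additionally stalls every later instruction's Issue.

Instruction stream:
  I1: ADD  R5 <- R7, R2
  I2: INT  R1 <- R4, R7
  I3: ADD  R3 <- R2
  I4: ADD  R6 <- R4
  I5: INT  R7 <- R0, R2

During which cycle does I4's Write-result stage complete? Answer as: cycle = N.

cycle = 15

t=1  I1 issues→ADD
t=2  I1 reads, I2 issues→INT
t=3  I2 reads
t=4  I1 exec-done, I2 exec-done
t=5  I1 writes R5, I2 writes R1
t=6  I3 issues→ADD
t=7  I3 reads
t=9  I3 exec-done
t=10  I3 writes R3
t=11  I4 issues→ADD
t=12  I4 reads, I5 issues→INT
t=13  I5 reads
t=14  I4 exec-done, I5 exec-done
t=15  I4 writes R6, I5 writes R7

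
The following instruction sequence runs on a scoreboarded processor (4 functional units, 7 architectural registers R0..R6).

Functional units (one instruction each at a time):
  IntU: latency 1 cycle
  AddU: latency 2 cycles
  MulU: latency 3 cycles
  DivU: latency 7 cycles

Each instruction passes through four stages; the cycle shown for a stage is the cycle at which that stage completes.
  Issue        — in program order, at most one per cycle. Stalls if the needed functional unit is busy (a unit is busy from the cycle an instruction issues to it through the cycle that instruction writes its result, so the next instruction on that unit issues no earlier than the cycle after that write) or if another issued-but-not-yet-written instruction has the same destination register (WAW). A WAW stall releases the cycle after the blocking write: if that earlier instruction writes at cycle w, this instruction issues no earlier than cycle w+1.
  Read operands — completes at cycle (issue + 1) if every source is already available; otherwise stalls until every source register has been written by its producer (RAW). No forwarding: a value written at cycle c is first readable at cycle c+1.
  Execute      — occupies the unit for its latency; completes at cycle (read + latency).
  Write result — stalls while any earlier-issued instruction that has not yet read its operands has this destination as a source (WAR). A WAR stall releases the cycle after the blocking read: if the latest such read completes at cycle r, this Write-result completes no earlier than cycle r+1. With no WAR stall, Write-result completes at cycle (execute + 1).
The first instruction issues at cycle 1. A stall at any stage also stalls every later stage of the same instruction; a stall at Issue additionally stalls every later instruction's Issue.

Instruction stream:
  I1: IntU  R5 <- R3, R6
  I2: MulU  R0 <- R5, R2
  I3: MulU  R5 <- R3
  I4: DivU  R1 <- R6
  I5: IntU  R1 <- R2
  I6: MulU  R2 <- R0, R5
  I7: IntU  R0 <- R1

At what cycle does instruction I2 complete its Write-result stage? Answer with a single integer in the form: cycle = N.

cycle = 9

t=1  I1→IntU
t=2  I1 RO | I2→MulU
t=3  I1 EX
t=4  I1 WR R5
t=5  I2 RO
t=8  I2 EX
t=9  I2 WR R0
t=10  I3→MulU
t=11  I3 RO | I4→DivU
t=12  I4 RO
t=14  I3 EX
t=15  I3 WR R5
t=19  I4 EX
t=20  I4 WR R1
t=21  I5→IntU
t=22  I5 RO | I6→MulU
t=23  I5 EX | I6 RO
t=24  I5 WR R1
t=25  I7→IntU
t=26  I6 EX | I7 RO
t=27  I6 WR R2 | I7 EX
t=28  I7 WR R0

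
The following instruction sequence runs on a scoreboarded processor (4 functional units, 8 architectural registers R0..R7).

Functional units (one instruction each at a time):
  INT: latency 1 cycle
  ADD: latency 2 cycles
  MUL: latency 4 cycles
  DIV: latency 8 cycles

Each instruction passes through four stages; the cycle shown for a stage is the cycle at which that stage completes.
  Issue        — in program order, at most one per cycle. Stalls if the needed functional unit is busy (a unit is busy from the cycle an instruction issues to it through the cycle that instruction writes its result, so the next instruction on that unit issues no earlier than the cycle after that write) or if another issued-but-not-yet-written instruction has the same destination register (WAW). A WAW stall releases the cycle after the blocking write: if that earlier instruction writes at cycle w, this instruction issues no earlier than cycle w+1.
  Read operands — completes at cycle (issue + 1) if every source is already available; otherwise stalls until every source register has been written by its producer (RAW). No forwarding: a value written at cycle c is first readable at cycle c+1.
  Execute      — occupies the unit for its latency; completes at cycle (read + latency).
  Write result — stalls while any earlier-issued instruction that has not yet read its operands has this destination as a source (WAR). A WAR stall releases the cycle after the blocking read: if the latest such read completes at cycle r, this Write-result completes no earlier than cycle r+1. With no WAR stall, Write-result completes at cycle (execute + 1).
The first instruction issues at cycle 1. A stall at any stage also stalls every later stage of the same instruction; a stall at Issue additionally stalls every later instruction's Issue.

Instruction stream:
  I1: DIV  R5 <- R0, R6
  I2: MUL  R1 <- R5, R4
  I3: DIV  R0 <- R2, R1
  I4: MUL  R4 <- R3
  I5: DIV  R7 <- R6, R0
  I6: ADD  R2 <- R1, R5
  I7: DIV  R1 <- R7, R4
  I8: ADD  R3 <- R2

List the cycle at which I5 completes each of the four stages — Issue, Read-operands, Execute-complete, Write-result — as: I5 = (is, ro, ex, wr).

[1] I1 dispatched to DIV
[2] I1 operands ready | I2 dispatched to MUL
[10] I1 complete
[11] R5←I1
[12] I2 operands ready | I3 dispatched to DIV
[16] I2 complete
[17] R1←I2
[18] I3 operands ready | I4 dispatched to MUL
[19] I4 operands ready
[23] I4 complete
[24] R4←I4
[26] I3 complete
[27] R0←I3
[28] I5 dispatched to DIV
[29] I5 operands ready | I6 dispatched to ADD
[30] I6 operands ready
[32] I6 complete
[33] R2←I6
[37] I5 complete
[38] R7←I5
[39] I7 dispatched to DIV
[40] I7 operands ready | I8 dispatched to ADD
[41] I8 operands ready
[43] I8 complete
[44] R3←I8
[48] I7 complete
[49] R1←I7

I5 = (28, 29, 37, 38)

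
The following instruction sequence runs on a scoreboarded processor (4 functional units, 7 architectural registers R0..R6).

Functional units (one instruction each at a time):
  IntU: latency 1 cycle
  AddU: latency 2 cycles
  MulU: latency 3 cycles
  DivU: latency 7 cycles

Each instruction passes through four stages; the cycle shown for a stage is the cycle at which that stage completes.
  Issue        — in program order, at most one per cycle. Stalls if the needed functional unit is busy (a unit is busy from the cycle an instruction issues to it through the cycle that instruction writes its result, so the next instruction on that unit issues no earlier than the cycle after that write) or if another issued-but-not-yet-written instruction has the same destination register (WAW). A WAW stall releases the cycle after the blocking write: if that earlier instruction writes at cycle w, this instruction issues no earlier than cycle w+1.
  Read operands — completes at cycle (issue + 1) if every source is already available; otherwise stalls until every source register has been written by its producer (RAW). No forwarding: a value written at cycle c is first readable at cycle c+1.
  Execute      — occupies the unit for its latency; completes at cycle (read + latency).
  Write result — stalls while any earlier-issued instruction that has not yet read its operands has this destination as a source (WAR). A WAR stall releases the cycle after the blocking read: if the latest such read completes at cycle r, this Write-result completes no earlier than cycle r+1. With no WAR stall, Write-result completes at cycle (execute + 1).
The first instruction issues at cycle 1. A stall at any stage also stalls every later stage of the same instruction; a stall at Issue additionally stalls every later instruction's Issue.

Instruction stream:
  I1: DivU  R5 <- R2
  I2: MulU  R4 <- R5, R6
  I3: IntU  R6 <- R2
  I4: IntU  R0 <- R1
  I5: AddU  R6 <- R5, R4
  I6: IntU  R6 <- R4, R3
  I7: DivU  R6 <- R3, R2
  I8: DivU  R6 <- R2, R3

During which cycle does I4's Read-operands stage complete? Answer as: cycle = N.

1) issue 1, read 2, done 9, write 10
2) issue 2, read 11, done 14, write 15  <RAW R5: wait I1 write@10>
3) issue 3, read 4, done 5, write 12  <WAR R6: wait I2 read@11>
4) issue 13, read 14, done 15, write 16  <struct: IntU busy until I3 writes@12>
5) issue 14, read 16, done 18, write 19  <RAW R4: wait I2 write@15>
6) issue 20, read 21, done 22, write 23  <WAW R6: wait I5 write@19>
7) issue 24, read 25, done 32, write 33  <WAW R6: wait I6 write@23>
8) issue 34, read 35, done 42, write 43  <struct: DivU busy until I7 writes@33>

cycle = 14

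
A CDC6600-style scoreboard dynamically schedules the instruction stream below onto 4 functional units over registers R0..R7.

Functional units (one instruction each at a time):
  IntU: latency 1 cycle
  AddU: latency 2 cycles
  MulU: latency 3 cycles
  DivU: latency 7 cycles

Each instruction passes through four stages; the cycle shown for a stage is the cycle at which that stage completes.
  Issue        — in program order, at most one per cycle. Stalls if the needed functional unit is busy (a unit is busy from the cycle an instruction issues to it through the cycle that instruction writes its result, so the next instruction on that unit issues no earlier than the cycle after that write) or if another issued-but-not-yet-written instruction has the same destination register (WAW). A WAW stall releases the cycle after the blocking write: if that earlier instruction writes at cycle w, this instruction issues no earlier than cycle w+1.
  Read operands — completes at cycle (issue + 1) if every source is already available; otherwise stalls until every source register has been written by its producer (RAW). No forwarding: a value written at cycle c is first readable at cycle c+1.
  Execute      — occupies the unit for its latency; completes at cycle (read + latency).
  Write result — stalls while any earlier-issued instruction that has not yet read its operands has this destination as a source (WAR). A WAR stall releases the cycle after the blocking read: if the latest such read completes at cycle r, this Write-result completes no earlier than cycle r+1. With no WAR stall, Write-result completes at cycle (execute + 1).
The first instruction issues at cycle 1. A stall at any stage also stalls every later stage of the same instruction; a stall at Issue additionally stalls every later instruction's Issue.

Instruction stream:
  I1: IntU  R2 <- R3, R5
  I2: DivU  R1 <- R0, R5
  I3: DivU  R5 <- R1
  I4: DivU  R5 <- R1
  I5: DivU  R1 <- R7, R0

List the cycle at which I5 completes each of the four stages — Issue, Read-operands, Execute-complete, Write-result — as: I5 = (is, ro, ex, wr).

I1  is:1  ro:2  ex:3  wr:4
I2  is:2  ro:3  ex:10  wr:11
I3  is:12  ro:13  ex:20  wr:21  — struct: DivU busy until I2 writes@11
I4  is:22  ro:23  ex:30  wr:31  — struct: DivU busy until I3 writes@21
I5  is:32  ro:33  ex:40  wr:41  — struct: DivU busy until I4 writes@31

I5 = (32, 33, 40, 41)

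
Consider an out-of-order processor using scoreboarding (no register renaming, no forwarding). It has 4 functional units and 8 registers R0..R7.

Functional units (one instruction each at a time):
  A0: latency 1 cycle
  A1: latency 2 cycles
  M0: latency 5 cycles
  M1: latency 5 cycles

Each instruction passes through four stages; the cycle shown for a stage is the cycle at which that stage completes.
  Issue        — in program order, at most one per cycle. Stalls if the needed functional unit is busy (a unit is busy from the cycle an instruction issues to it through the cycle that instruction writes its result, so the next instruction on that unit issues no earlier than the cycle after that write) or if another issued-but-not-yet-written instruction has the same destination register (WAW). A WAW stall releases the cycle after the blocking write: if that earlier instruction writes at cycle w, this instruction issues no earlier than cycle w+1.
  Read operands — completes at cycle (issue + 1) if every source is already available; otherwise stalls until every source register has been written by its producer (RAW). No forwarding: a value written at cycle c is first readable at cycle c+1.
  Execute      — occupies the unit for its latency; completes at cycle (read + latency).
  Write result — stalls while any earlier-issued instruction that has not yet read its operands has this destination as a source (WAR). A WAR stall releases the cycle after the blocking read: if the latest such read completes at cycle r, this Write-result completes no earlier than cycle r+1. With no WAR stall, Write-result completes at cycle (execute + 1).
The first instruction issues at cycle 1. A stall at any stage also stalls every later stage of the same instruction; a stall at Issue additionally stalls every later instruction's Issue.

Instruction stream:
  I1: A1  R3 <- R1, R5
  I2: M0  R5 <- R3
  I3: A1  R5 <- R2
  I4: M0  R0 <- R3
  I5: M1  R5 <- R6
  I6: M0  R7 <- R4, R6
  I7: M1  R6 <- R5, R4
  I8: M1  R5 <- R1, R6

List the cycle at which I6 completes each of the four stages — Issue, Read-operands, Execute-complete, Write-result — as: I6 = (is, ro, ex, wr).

1) issue 1, read 2, done 4, write 5
2) issue 2, read 6, done 11, write 12  <RAW R3: wait I1 write@5>
3) issue 13, read 14, done 16, write 17  <WAW R5: wait I2 write@12>
4) issue 14, read 15, done 20, write 21
5) issue 18, read 19, done 24, write 25  <WAW R5: wait I3 write@17>
6) issue 22, read 23, done 28, write 29  <struct: M0 busy until I4 writes@21>
7) issue 26, read 27, done 32, write 33  <struct: M1 busy until I5 writes@25>
8) issue 34, read 35, done 40, write 41  <struct: M1 busy until I7 writes@33>

I6 = (22, 23, 28, 29)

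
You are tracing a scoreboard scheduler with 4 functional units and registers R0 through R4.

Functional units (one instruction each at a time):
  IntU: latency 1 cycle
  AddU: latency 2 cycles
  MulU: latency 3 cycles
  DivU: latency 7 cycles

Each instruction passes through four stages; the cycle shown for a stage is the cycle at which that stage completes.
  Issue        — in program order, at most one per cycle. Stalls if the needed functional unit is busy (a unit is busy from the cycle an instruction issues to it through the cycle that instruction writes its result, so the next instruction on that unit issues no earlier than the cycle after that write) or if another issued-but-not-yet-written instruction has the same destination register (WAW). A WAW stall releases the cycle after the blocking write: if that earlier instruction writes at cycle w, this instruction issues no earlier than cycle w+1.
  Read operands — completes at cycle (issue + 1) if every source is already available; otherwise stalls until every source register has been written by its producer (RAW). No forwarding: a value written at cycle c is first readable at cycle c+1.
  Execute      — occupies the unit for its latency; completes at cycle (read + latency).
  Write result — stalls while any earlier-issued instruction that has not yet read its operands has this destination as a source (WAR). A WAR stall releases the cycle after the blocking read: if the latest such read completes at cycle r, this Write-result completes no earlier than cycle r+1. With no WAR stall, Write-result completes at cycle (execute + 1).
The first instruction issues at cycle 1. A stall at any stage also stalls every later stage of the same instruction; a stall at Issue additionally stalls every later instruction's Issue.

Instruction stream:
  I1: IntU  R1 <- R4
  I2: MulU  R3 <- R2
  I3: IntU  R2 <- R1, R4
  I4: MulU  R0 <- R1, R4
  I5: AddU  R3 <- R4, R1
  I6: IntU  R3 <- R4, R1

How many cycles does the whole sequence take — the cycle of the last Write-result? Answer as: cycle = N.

cycle = 17

[1] I1 issues→IntU
[2] I1 reads · I2 issues→MulU
[3] I1 exec-done · I2 reads
[4] I1 writes R1
[5] I3 issues→IntU
[6] I2 exec-done · I3 reads
[7] I2 writes R3 · I3 exec-done
[8] I3 writes R2 · I4 issues→MulU
[9] I4 reads · I5 issues→AddU
[10] I5 reads
[12] I4 exec-done · I5 exec-done
[13] I4 writes R0 · I5 writes R3
[14] I6 issues→IntU
[15] I6 reads
[16] I6 exec-done
[17] I6 writes R3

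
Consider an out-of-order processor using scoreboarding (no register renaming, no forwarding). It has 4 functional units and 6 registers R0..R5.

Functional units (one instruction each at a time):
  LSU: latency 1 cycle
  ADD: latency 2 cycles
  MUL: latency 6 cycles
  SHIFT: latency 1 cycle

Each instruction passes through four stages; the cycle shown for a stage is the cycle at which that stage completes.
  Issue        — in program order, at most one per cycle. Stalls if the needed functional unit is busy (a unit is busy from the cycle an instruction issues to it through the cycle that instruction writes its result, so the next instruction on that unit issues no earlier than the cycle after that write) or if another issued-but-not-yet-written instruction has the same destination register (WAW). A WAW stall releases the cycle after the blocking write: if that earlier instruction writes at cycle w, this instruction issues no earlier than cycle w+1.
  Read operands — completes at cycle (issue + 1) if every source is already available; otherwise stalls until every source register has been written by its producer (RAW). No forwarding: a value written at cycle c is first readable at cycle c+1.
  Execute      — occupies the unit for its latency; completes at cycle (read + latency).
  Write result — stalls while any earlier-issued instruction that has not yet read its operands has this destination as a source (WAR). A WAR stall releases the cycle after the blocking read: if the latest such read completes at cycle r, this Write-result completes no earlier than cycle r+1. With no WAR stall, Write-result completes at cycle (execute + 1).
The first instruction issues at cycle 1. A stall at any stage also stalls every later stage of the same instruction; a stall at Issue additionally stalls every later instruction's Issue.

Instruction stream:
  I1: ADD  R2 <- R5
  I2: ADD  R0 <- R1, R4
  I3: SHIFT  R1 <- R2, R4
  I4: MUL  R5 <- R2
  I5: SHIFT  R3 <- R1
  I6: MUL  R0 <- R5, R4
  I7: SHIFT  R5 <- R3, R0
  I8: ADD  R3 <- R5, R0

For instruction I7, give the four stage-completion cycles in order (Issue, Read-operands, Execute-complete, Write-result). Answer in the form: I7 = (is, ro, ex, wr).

I7 = (18, 26, 27, 28)

I1 -> (1, 2, 4, 5)
I2 -> (6, 7, 9, 10)  // struct: ADD busy until I1 writes@5
I3 -> (7, 8, 9, 10)
I4 -> (8, 9, 15, 16)
I5 -> (11, 12, 13, 14)  // struct: SHIFT busy until I3 writes@10
I6 -> (17, 18, 24, 25)  // struct: MUL busy until I4 writes@16
I7 -> (18, 26, 27, 28)  // RAW R0: wait I6 write@25
I8 -> (19, 29, 31, 32)  // RAW R5: wait I7 write@28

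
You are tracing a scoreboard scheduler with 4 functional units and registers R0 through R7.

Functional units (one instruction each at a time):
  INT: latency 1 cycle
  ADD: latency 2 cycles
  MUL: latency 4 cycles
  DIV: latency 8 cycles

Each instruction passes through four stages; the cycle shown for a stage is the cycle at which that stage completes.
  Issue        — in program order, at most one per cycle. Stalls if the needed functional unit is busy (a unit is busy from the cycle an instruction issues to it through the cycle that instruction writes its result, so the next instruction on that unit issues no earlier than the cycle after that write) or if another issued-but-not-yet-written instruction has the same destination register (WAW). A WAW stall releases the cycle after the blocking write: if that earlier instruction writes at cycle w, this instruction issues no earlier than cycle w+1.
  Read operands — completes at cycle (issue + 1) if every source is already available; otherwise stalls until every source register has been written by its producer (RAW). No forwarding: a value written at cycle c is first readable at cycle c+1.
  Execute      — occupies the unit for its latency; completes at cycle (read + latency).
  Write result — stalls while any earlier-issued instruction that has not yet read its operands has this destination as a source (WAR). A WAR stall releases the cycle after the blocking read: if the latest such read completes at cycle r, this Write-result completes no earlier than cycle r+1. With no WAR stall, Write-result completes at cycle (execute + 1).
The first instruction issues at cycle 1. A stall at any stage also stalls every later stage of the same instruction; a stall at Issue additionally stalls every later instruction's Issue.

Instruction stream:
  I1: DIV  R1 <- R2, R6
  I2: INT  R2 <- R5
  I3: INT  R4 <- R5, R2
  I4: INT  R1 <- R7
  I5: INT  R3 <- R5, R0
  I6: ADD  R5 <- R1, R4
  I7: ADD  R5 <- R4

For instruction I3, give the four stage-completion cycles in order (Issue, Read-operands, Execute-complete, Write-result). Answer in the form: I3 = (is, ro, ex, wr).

I3 = (6, 7, 8, 9)

I1  is:1  ro:2  ex:10  wr:11
I2  is:2  ro:3  ex:4  wr:5
I3  is:6  ro:7  ex:8  wr:9  — struct: INT busy until I2 writes@5
I4  is:12  ro:13  ex:14  wr:15  — WAW R1: wait I1 write@11
I5  is:16  ro:17  ex:18  wr:19  — struct: INT busy until I4 writes@15
I6  is:17  ro:18  ex:20  wr:21
I7  is:22  ro:23  ex:25  wr:26  — struct: ADD busy until I6 writes@21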